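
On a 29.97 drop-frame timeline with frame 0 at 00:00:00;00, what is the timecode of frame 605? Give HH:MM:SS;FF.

00:00:20;05

Each 10-minute DF block holds 10 × 60 × 30 − 9 × 2 = 17982 frames. 605 ÷ 17982 → 0 full blocks, remainder 605.
Within the partial block the first minute is 1800 frames and each further minute 1798, so 0 further minute boundaries passed. Total skipped labels = 18 × 0 + 2 × 0 = 0.
Non-drop label index = 605 + 0 = 605; at 30 labels/s that is 00:00:20:05, i.e. DF 00:00:20;05.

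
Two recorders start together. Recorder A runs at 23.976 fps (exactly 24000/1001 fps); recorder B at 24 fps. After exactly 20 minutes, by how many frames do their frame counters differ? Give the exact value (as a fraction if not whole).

28800/1001 frames

20 min = 1200 s.
A emits 24000/1001 × 1200 = 28800000/1001 frames; B emits 24 × 1200 = 28800.
Difference = 28800/1001 frames (≈ 28.7712); B is ahead of A.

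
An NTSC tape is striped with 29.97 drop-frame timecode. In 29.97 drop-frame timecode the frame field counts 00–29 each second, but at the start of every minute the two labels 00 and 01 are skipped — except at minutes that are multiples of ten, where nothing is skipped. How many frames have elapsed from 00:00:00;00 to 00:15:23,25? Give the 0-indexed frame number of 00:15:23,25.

Complete 10-minute blocks: 1, each 17982 frames → 17982.
Remaining 5 whole minutes in the current block: 1800 + 4 × 1798 = 8992 frames.
Within the current minute: 23 × 30 + 25 − 2 = 713 (labels ;00/;01 skipped at this minute). Total = 17982 + 8992 + 713 = 27687.

27687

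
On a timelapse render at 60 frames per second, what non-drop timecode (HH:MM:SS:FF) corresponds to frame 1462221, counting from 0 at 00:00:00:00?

1462221 ÷ 60 = 24370 full seconds, remainder 21 frames.
24370 s = 6 h 46 min 10 s.
Timecode: 06:46:10:21.

06:46:10:21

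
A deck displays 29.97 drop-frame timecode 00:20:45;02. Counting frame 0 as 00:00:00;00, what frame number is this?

As if non-drop at 30 labels/s: (0 × 3600 + 20 × 60 + 45) × 30 + 2 = 37352.
Minute boundaries passed: 20; those not divisible by 10: 20 − 2 = 18; dropped labels = 2 × 18 = 36.
Actual frame index = 37352 − 36 = 37316.

37316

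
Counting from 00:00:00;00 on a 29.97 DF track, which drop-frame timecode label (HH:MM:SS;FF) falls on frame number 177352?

Ten DF minutes hold 17982 frames, so frame 177352 lies in block 9 (frames 161838–179819) with 15514 frames into that block.
The block's first minute is 1800 frames and the rest 1798 each; 15514 frames reaches minute 8, so 9 × 18 + 8 × 2 = 178 labels have been skipped so far.
Adding those back, label number 177352 + 178 = 177530 at 30 labels/s is 5917 s + 20 f = 1 h 38 min 37 s frame 20, i.e. 01:38:37;20.

01:38:37;20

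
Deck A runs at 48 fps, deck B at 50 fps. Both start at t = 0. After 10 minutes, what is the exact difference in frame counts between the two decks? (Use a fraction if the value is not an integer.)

1200 frames

10 min = 600 s.
A emits 48 × 600 = 28800 frames; B emits 50 × 600 = 30000.
Difference = 1200 frames; B is ahead of A.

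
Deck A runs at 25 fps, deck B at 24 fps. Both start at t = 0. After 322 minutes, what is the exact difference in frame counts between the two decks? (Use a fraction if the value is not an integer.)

322 min = 19320 s.
A emits 25 × 19320 = 483000 frames; B emits 24 × 19320 = 463680.
Difference = 19320 frames; B is behind A.

19320 frames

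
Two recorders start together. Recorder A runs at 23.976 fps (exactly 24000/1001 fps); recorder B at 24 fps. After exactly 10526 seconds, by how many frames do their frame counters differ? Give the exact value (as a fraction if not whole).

A emits 24000/1001 × 10526 = 252624000/1001 frames; B emits 24 × 10526 = 252624.
Difference = 252624/1001 frames (≈ 252.3716); B is ahead of A.

252624/1001 frames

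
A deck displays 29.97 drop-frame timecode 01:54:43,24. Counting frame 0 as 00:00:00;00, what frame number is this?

206308

As if non-drop at 30 labels/s: (1 × 3600 + 54 × 60 + 43) × 30 + 24 = 206514.
Minute boundaries passed: 114; those not divisible by 10: 114 − 11 = 103; dropped labels = 2 × 103 = 206.
Actual frame index = 206514 − 206 = 206308.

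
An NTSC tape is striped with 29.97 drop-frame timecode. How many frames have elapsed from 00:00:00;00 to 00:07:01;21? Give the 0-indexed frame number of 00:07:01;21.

As if non-drop at 30 labels/s: (0 × 3600 + 7 × 60 + 1) × 30 + 21 = 12651.
Minute boundaries passed: 7; those not divisible by 10: 7 − 0 = 7; dropped labels = 2 × 7 = 14.
Actual frame index = 12651 − 14 = 12637.

12637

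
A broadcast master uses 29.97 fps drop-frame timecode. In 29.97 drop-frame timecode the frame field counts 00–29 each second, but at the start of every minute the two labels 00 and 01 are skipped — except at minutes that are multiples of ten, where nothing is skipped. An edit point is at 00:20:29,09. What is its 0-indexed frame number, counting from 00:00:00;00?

As if non-drop at 30 labels/s: (0 × 3600 + 20 × 60 + 29) × 30 + 9 = 36879.
Minute boundaries passed: 20; those not divisible by 10: 20 − 2 = 18; dropped labels = 2 × 18 = 36.
Actual frame index = 36879 − 36 = 36843.

36843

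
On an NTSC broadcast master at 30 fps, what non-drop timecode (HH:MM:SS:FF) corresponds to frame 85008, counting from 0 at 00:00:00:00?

00:47:13:18

85008 ÷ 30 = 2833 full seconds, remainder 18 frames.
2833 s = 0 h 47 min 13 s.
Timecode: 00:47:13:18.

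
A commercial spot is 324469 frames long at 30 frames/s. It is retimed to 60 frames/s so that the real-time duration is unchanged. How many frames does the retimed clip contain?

648938 frames

Target frames = source frames × (target rate / source rate) = 324469 × (60)/(30) = 324469 × 2 = 648938.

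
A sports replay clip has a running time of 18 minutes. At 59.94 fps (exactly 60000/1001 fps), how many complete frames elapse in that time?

64735 frames

18 min = 1080 s.
Frames = 1080 × 60000/1001 = 64800000/1001 ≈ 64735.2647.
Complete frames: 64735.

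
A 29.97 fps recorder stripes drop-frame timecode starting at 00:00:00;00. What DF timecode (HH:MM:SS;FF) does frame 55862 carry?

00:31:03;28

Ten DF minutes hold 17982 frames, so frame 55862 lies in block 3 (frames 53946–71927) with 1916 frames into that block.
The block's first minute is 1800 frames and the rest 1798 each; 1916 frames reaches minute 1, so 3 × 18 + 1 × 2 = 56 labels have been skipped so far.
Adding those back, label number 55862 + 56 = 55918 at 30 labels/s is 1863 s + 28 f = 0 h 31 min 3 s frame 28, i.e. 00:31:03;28.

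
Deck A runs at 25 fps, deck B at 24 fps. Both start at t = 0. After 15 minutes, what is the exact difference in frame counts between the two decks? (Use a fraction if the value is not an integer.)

900 frames

15 min = 900 s.
A emits 25 × 900 = 22500 frames; B emits 24 × 900 = 21600.
Difference = 900 frames; B is behind A.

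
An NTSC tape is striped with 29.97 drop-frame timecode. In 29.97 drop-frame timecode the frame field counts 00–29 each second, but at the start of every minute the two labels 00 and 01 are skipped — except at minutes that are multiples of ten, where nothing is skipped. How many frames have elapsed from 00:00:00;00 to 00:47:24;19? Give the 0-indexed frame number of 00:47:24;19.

85253

As if non-drop at 30 labels/s: (0 × 3600 + 47 × 60 + 24) × 30 + 19 = 85339.
Minute boundaries passed: 47; those not divisible by 10: 47 − 4 = 43; dropped labels = 2 × 43 = 86.
Actual frame index = 85339 − 86 = 85253.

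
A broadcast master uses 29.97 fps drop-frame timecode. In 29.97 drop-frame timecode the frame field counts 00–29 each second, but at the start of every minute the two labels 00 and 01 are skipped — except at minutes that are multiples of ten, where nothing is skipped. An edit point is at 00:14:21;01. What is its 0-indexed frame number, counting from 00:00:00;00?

25805

As if non-drop at 30 labels/s: (0 × 3600 + 14 × 60 + 21) × 30 + 1 = 25831.
Minute boundaries passed: 14; those not divisible by 10: 14 − 1 = 13; dropped labels = 2 × 13 = 26.
Actual frame index = 25831 − 26 = 25805.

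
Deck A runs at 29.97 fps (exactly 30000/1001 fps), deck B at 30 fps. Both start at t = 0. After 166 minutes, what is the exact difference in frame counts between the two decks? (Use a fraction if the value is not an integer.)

298800/1001 frames

166 min = 9960 s.
A emits 30000/1001 × 9960 = 298800000/1001 frames; B emits 30 × 9960 = 298800.
Difference = 298800/1001 frames (≈ 298.5015); B is ahead of A.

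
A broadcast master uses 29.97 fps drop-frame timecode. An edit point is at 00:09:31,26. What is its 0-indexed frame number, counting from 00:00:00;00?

17138

As if non-drop at 30 labels/s: (0 × 3600 + 9 × 60 + 31) × 30 + 26 = 17156.
Minute boundaries passed: 9; those not divisible by 10: 9 − 0 = 9; dropped labels = 2 × 9 = 18.
Actual frame index = 17156 − 18 = 17138.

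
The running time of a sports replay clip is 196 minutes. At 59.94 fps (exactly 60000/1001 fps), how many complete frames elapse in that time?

196 min = 11760 s.
Frames = 11760 × 60000/1001 = 100800000/143 ≈ 704895.1049.
Complete frames: 704895.

704895 frames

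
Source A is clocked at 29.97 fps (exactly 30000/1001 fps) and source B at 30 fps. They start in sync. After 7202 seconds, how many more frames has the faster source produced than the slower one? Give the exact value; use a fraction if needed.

16620/77 frames

A emits 30000/1001 × 7202 = 16620000/77 frames; B emits 30 × 7202 = 216060.
Difference = 16620/77 frames (≈ 215.8442); B is ahead of A.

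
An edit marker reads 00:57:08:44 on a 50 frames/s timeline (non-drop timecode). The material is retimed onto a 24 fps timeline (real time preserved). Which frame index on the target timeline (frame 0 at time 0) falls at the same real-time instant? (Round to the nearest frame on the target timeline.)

Source frame index: (0×3600 + 57×60 + 8) × 50 + 44 = 171444.
Real time: 171444 / (50) = 85722/25 s.
Target frame: (85722/25) × (24) = 2057328/25 ≈ 82293.120 → 82293.

frame 82293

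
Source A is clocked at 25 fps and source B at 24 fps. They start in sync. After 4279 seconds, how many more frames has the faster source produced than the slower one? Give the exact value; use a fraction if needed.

4279 frames

A emits 25 × 4279 = 106975 frames; B emits 24 × 4279 = 102696.
Difference = 4279 frames; B is behind A.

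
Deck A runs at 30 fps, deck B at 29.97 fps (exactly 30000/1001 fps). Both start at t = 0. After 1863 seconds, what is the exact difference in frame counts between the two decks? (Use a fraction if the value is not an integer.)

A emits 30 × 1863 = 55890 frames; B emits 30000/1001 × 1863 = 55890000/1001.
Difference = 55890/1001 frames (≈ 55.8342); B is behind A.

55890/1001 frames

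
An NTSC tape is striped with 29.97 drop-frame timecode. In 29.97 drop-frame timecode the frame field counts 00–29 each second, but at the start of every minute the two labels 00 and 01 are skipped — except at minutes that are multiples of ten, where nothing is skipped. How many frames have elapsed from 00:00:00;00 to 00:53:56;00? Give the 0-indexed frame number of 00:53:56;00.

Complete 10-minute blocks: 5, each 17982 frames → 89910.
Remaining 3 whole minutes in the current block: 1800 + 2 × 1798 = 5396 frames.
Within the current minute: 56 × 30 + 0 − 2 = 1678 (labels ;00/;01 skipped at this minute). Total = 89910 + 5396 + 1678 = 96984.

96984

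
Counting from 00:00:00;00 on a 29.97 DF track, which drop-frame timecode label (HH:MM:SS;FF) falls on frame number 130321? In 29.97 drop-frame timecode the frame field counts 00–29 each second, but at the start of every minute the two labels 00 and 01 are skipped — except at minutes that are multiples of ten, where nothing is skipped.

Ten DF minutes hold 17982 frames, so frame 130321 lies in block 7 (frames 125874–143855) with 4447 frames into that block.
The block's first minute is 1800 frames and the rest 1798 each; 4447 frames reaches minute 2, so 7 × 18 + 2 × 2 = 130 labels have been skipped so far.
Adding those back, label number 130321 + 130 = 130451 at 30 labels/s is 4348 s + 11 f = 1 h 12 min 28 s frame 11, i.e. 01:12:28;11.

01:12:28;11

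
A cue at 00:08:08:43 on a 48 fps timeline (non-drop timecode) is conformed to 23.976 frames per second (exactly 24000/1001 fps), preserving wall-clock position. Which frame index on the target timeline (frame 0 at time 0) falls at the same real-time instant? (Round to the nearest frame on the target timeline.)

Source frame index: (0×3600 + 8×60 + 8) × 48 + 43 = 23467.
Real time: 23467 / (48) = 23467/48 s.
Target frame: (23467/48) × (24000/1001) = 11733500/1001 ≈ 11721.778 → 11722.

frame 11722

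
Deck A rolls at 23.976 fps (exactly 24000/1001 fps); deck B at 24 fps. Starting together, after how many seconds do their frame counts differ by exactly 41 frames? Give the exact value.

41041/24 seconds

The gap grows by |24 − 24000/1001| = 24/1001 frames per second.
Time for a 41-frame gap: 41 ÷ (24/1001) = 41041/24 s.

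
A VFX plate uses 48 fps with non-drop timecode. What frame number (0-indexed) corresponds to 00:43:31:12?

Total seconds to the label: (0 × 3600 + 43 × 60 + 31) = 2611.
Frame index = 2611 × 48 + 12 = 125340.

frame 125340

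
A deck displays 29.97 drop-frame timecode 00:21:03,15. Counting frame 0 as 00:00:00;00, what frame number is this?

Complete 10-minute blocks: 2, each 17982 frames → 35964.
Remaining 1 whole minute in the current block: 1800 + 0 × 1798 = 1800 frames.
Within the current minute: 3 × 30 + 15 − 2 = 103 (labels ;00/;01 skipped at this minute). Total = 35964 + 1800 + 103 = 37867.

37867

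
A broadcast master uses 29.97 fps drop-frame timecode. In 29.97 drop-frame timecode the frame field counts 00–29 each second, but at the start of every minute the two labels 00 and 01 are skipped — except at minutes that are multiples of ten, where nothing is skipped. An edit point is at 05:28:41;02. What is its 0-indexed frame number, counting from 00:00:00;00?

591040

Complete 10-minute blocks: 32, each 17982 frames → 575424.
Remaining 8 whole minutes in the current block: 1800 + 7 × 1798 = 14386 frames.
Within the current minute: 41 × 30 + 2 − 2 = 1230 (labels ;00/;01 skipped at this minute). Total = 575424 + 14386 + 1230 = 591040.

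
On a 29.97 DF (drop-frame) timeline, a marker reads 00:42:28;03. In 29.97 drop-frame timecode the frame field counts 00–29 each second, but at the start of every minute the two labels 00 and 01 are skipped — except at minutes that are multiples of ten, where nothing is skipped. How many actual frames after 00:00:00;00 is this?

76367

Complete 10-minute blocks: 4, each 17982 frames → 71928.
Remaining 2 whole minutes in the current block: 1800 + 1 × 1798 = 3598 frames.
Within the current minute: 28 × 30 + 3 − 2 = 841 (labels ;00/;01 skipped at this minute). Total = 71928 + 3598 + 841 = 76367.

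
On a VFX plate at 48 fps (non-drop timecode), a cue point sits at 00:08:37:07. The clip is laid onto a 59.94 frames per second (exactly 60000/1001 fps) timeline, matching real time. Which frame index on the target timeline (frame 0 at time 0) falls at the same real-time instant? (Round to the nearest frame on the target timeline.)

frame 30998

Source frame index: (0×3600 + 8×60 + 37) × 48 + 7 = 24823.
Real time: 24823 / (48) = 24823/48 s.
Target frame: (24823/48) × (60000/1001) = 31028750/1001 ≈ 30997.752 → 30998.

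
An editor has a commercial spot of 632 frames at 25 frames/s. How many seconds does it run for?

Running time = 632 / (25) = 25.28 s.

25.28 seconds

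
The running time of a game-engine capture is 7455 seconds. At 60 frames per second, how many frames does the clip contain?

Frames = 7455 × 60 = 447300.

447300 frames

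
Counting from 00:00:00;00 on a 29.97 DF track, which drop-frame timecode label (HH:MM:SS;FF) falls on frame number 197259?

Ten DF minutes hold 17982 frames, so frame 197259 lies in block 10 (frames 179820–197801) with 17439 frames into that block.
The block's first minute is 1800 frames and the rest 1798 each; 17439 frames reaches minute 9, so 10 × 18 + 9 × 2 = 198 labels have been skipped so far.
Adding those back, label number 197259 + 198 = 197457 at 30 labels/s is 6581 s + 27 f = 1 h 49 min 41 s frame 27, i.e. 01:49:41;27.

01:49:41;27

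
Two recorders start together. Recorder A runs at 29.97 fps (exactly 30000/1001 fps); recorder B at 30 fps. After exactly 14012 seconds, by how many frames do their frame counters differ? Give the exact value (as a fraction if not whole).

420360/1001 frames

A emits 30000/1001 × 14012 = 420360000/1001 frames; B emits 30 × 14012 = 420360.
Difference = 420360/1001 frames (≈ 419.9401); B is ahead of A.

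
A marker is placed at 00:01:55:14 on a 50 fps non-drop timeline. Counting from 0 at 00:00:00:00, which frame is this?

Total seconds to the label: (0 × 3600 + 1 × 60 + 55) = 115.
Frame index = 115 × 50 + 14 = 5764.

5764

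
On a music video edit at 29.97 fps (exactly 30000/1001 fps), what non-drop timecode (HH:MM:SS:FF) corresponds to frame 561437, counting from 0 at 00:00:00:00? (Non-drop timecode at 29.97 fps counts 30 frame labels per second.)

05:11:54:17

561437 ÷ 30 = 18714 full seconds, remainder 17 frames.
18714 s = 5 h 11 min 54 s.
Timecode: 05:11:54:17.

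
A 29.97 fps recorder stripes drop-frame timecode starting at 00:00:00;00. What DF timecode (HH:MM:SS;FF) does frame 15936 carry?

Each 10-minute DF block holds 10 × 60 × 30 − 9 × 2 = 17982 frames. 15936 ÷ 17982 → 0 full blocks, remainder 15936.
Within the partial block the first minute is 1800 frames and each further minute 1798, so 8 further minute boundaries passed. Total skipped labels = 18 × 0 + 2 × 8 = 16.
Non-drop label index = 15936 + 16 = 15952; at 30 labels/s that is 00:08:51:22, i.e. DF 00:08:51;22.

00:08:51;22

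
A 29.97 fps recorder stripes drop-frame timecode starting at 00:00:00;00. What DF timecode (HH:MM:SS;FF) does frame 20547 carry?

00:11:25;17

Ten DF minutes hold 17982 frames, so frame 20547 lies in block 1 (frames 17982–35963) with 2565 frames into that block.
The block's first minute is 1800 frames and the rest 1798 each; 2565 frames reaches minute 1, so 1 × 18 + 1 × 2 = 20 labels have been skipped so far.
Adding those back, label number 20547 + 20 = 20567 at 30 labels/s is 685 s + 17 f = 0 h 11 min 25 s frame 17, i.e. 00:11:25;17.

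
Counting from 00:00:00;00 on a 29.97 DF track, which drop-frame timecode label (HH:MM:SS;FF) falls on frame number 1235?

00:00:41;05

Ten DF minutes hold 17982 frames, so frame 1235 lies in block 0 (frames 0–17981) with 1235 frames into that block.
The block's first minute is 1800 frames and the rest 1798 each; 1235 frames reaches minute 0, so 0 × 18 + 0 × 2 = 0 labels have been skipped so far.
Adding those back, label number 1235 + 0 = 1235 at 30 labels/s is 41 s + 5 f = 0 h 0 min 41 s frame 5, i.e. 00:00:41;05.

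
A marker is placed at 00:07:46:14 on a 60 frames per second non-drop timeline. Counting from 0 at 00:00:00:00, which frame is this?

Total seconds to the label: (0 × 3600 + 7 × 60 + 46) = 466.
Frame index = 466 × 60 + 14 = 27974.

frame 27974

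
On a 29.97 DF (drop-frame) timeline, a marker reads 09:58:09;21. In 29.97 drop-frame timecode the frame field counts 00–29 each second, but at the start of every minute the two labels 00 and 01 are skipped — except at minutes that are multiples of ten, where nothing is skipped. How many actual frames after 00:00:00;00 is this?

1075613

As if non-drop at 30 labels/s: (9 × 3600 + 58 × 60 + 9) × 30 + 21 = 1076691.
Minute boundaries passed: 598; those not divisible by 10: 598 − 59 = 539; dropped labels = 2 × 539 = 1078.
Actual frame index = 1076691 − 1078 = 1075613.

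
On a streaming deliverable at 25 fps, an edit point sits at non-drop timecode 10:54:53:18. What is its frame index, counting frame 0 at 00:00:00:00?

Total seconds to the label: (10 × 3600 + 54 × 60 + 53) = 39293.
Frame index = 39293 × 25 + 18 = 982343.

982343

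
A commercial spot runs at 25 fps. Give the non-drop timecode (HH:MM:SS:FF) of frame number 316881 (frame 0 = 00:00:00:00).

316881 ÷ 25 = 12675 full seconds, remainder 6 frames.
12675 s = 3 h 31 min 15 s.
Timecode: 03:31:15:06.

03:31:15:06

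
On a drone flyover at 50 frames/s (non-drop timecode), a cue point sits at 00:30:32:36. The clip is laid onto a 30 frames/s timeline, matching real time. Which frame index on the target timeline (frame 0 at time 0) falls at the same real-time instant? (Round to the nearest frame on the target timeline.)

frame 54982

Source frame index: (0×3600 + 30×60 + 32) × 50 + 36 = 91636.
Real time: 91636 / (50) = 45818/25 s.
Target frame: (45818/25) × (30) = 274908/5 ≈ 54981.600 → 54982.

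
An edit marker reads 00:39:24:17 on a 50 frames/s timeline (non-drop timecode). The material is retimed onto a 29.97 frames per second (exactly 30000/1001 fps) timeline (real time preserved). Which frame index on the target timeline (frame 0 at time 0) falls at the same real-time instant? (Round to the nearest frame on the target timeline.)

frame 70859

Source frame index: (0×3600 + 39×60 + 24) × 50 + 17 = 118217.
Real time: 118217 / (50) = 118217/50 s.
Target frame: (118217/50) × (30000/1001) = 6448200/91 ≈ 70859.341 → 70859.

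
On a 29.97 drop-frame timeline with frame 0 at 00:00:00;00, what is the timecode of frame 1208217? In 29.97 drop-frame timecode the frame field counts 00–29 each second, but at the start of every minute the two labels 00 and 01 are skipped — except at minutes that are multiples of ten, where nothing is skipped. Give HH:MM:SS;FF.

11:11:54;05

Each 10-minute DF block holds 10 × 60 × 30 − 9 × 2 = 17982 frames. 1208217 ÷ 17982 → 67 full blocks, remainder 3423.
Within the partial block the first minute is 1800 frames and each further minute 1798, so 1 further minute boundary passed. Total skipped labels = 18 × 67 + 2 × 1 = 1208.
Non-drop label index = 1208217 + 1208 = 1209425; at 30 labels/s that is 11:11:54:05, i.e. DF 11:11:54;05.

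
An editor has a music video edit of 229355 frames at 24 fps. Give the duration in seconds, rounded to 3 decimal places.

Running time = 229355 × 1/24 = 229355/24 s ≈ 9556.458 s.

9556.458 seconds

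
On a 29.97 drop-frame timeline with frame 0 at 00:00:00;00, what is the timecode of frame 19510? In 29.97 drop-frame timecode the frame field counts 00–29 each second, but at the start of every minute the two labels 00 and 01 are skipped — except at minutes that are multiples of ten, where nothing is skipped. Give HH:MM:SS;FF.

00:10:50;28

Ten DF minutes hold 17982 frames, so frame 19510 lies in block 1 (frames 17982–35963) with 1528 frames into that block.
The block's first minute is 1800 frames and the rest 1798 each; 1528 frames reaches minute 0, so 1 × 18 + 0 × 2 = 18 labels have been skipped so far.
Adding those back, label number 19510 + 18 = 19528 at 30 labels/s is 650 s + 28 f = 0 h 10 min 50 s frame 28, i.e. 00:10:50;28.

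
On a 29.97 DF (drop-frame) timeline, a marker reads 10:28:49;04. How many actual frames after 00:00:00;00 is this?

Complete 10-minute blocks: 62, each 17982 frames → 1114884.
Remaining 8 whole minutes in the current block: 1800 + 7 × 1798 = 14386 frames.
Within the current minute: 49 × 30 + 4 − 2 = 1472 (labels ;00/;01 skipped at this minute). Total = 1114884 + 14386 + 1472 = 1130742.

1130742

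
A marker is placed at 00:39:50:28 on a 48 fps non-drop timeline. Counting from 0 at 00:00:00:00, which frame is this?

114748

Total seconds to the label: (0 × 3600 + 39 × 60 + 50) = 2390.
Frame index = 2390 × 48 + 28 = 114748.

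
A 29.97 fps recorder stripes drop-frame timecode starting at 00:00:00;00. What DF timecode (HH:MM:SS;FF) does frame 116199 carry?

Each 10-minute DF block holds 10 × 60 × 30 − 9 × 2 = 17982 frames. 116199 ÷ 17982 → 6 full blocks, remainder 8307.
Within the partial block the first minute is 1800 frames and each further minute 1798, so 4 further minute boundaries passed. Total skipped labels = 18 × 6 + 2 × 4 = 116.
Non-drop label index = 116199 + 116 = 116315; at 30 labels/s that is 01:04:37:05, i.e. DF 01:04:37;05.

01:04:37;05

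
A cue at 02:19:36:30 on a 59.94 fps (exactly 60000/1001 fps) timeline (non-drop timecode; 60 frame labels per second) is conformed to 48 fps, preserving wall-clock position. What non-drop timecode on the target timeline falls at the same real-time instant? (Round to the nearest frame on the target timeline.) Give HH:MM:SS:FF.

02:19:44:42

Source frame index: (2×3600 + 19×60 + 36) × 60 + 30 = 502590.
Real time: 502590 / (60000/1001) = 16769753/2000 s.
Target frame: (16769753/2000) × (48) = 50309259/125 ≈ 402474.072 → 402474.
At 48 labels/s: frame 402474 → 02:19:44:42.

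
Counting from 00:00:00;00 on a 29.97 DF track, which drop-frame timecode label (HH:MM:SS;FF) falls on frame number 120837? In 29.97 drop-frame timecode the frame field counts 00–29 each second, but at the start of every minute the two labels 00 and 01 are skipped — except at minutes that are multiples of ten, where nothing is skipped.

01:07:11;29

Each 10-minute DF block holds 10 × 60 × 30 − 9 × 2 = 17982 frames. 120837 ÷ 17982 → 6 full blocks, remainder 12945.
Within the partial block the first minute is 1800 frames and each further minute 1798, so 7 further minute boundaries passed. Total skipped labels = 18 × 6 + 2 × 7 = 122.
Non-drop label index = 120837 + 122 = 120959; at 30 labels/s that is 01:07:11:29, i.e. DF 01:07:11;29.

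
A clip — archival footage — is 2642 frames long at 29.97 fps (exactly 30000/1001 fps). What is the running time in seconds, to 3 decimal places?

88.155 seconds

Running time = 2642 × 1001/30000 = 1322321/15000 s ≈ 88.155 s.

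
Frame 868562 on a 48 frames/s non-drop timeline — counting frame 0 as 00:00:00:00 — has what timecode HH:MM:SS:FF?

05:01:35:02

868562 ÷ 48 = 18095 full seconds, remainder 2 frames.
18095 s = 5 h 1 min 35 s.
Timecode: 05:01:35:02.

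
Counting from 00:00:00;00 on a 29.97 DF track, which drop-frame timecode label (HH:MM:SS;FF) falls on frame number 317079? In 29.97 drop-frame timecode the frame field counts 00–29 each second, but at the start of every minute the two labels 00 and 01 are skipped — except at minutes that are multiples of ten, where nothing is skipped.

02:56:19;27

Ten DF minutes hold 17982 frames, so frame 317079 lies in block 17 (frames 305694–323675) with 11385 frames into that block.
The block's first minute is 1800 frames and the rest 1798 each; 11385 frames reaches minute 6, so 17 × 18 + 6 × 2 = 318 labels have been skipped so far.
Adding those back, label number 317079 + 318 = 317397 at 30 labels/s is 10579 s + 27 f = 2 h 56 min 19 s frame 27, i.e. 02:56:19;27.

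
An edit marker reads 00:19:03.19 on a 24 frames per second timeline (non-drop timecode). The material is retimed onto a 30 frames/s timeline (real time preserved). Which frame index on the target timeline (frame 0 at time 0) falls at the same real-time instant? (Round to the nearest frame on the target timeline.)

frame 34314

Source frame index: (0×3600 + 19×60 + 3) × 24 + 19 = 27451.
Real time: 27451 / (24) = 27451/24 s.
Target frame: (27451/24) × (30) = 137255/4 ≈ 34313.750 → 34314.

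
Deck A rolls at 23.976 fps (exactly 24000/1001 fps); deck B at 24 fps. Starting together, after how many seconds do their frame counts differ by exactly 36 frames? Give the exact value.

The gap grows by |24 − 24000/1001| = 24/1001 frames per second.
Time for a 36-frame gap: 36 ÷ (24/1001) = 1501.5 s.

1501.5 seconds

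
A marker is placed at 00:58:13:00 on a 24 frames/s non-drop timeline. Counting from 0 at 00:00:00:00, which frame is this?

Total seconds to the label: (0 × 3600 + 58 × 60 + 13) = 3493.
Frame index = 3493 × 24 + 0 = 83832.

frame 83832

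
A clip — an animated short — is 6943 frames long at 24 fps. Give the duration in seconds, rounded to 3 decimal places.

289.292 seconds

Running time = 6943 × 1/24 = 6943/24 s ≈ 289.292 s.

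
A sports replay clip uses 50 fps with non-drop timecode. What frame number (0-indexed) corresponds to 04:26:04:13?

frame 798213

Total seconds to the label: (4 × 3600 + 26 × 60 + 4) = 15964.
Frame index = 15964 × 50 + 13 = 798213.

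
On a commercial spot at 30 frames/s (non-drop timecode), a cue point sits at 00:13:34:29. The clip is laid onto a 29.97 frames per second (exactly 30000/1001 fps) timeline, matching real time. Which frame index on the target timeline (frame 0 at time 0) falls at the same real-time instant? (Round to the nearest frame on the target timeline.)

frame 24425

Source frame index: (0×3600 + 13×60 + 34) × 30 + 29 = 24449.
Real time: 24449 / (30) = 24449/30 s.
Target frame: (24449/30) × (30000/1001) = 24449000/1001 ≈ 24424.575 → 24425.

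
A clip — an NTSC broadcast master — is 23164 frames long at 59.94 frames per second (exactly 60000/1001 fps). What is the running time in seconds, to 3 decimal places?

Running time = 23164 × 1001/60000 = 5796791/15000 s ≈ 386.453 s.

386.453 seconds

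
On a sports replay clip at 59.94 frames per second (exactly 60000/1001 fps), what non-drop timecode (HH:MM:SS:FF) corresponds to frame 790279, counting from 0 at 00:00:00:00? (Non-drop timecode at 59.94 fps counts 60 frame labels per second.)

790279 ÷ 60 = 13171 full seconds, remainder 19 frames.
13171 s = 3 h 39 min 31 s.
Timecode: 03:39:31:19.

03:39:31:19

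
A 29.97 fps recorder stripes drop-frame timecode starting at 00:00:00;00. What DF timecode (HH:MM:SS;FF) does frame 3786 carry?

Each 10-minute DF block holds 10 × 60 × 30 − 9 × 2 = 17982 frames. 3786 ÷ 17982 → 0 full blocks, remainder 3786.
Within the partial block the first minute is 1800 frames and each further minute 1798, so 2 further minute boundaries passed. Total skipped labels = 18 × 0 + 2 × 2 = 4.
Non-drop label index = 3786 + 4 = 3790; at 30 labels/s that is 00:02:06:10, i.e. DF 00:02:06;10.

00:02:06;10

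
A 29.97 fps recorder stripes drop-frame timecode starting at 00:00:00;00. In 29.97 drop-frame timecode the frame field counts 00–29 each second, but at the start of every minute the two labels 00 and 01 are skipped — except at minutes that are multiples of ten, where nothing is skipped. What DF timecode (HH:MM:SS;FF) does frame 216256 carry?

Each 10-minute DF block holds 10 × 60 × 30 − 9 × 2 = 17982 frames. 216256 ÷ 17982 → 12 full blocks, remainder 472.
Within the partial block the first minute is 1800 frames and each further minute 1798, so 0 further minute boundaries passed. Total skipped labels = 18 × 12 + 2 × 0 = 216.
Non-drop label index = 216256 + 216 = 216472; at 30 labels/s that is 02:00:15:22, i.e. DF 02:00:15;22.

02:00:15;22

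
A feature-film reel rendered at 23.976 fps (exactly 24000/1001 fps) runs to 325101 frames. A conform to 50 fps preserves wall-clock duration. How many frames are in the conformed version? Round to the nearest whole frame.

Frames at target rate = 325101 × (50) / (24000/1001) = 108475367/160 ≈ 677971.044.
Nearest whole frame: 677971.

677971 frames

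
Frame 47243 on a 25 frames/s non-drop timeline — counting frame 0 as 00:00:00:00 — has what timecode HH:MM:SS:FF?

00:31:29:18

47243 ÷ 25 = 1889 full seconds, remainder 18 frames.
1889 s = 0 h 31 min 29 s.
Timecode: 00:31:29:18.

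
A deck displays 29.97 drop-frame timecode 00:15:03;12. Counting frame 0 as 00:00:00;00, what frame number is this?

As if non-drop at 30 labels/s: (0 × 3600 + 15 × 60 + 3) × 30 + 12 = 27102.
Minute boundaries passed: 15; those not divisible by 10: 15 − 1 = 14; dropped labels = 2 × 14 = 28.
Actual frame index = 27102 − 28 = 27074.

27074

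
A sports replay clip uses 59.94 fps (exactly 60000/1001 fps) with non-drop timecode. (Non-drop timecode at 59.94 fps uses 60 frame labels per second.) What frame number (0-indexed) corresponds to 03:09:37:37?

Total seconds to the label: (3 × 3600 + 9 × 60 + 37) = 11377.
Frame index = 11377 × 60 + 37 = 682657.

frame 682657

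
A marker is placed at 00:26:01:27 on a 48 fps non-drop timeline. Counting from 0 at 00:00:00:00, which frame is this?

Total seconds to the label: (0 × 3600 + 26 × 60 + 1) = 1561.
Frame index = 1561 × 48 + 27 = 74955.

frame 74955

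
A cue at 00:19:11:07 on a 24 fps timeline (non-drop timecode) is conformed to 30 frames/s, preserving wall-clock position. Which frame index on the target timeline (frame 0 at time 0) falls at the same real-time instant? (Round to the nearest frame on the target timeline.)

frame 34539

Source frame index: (0×3600 + 19×60 + 11) × 24 + 7 = 27631.
Real time: 27631 / (24) = 27631/24 s.
Target frame: (27631/24) × (30) = 138155/4 ≈ 34538.750 → 34539.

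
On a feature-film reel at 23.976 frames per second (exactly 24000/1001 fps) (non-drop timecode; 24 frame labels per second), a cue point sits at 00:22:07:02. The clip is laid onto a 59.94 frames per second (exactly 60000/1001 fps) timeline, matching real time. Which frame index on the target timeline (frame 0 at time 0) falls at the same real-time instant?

Source frame index: (0×3600 + 22×60 + 7) × 24 + 2 = 31850.
Real time: 31850 / (24000/1001) = 637637/480 s.
Target frame: (637637/480) × (60000/1001) = 79625.

frame 79625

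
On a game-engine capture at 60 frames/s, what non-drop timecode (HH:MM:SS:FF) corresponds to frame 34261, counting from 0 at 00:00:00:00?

34261 ÷ 60 = 571 full seconds, remainder 1 frame.
571 s = 0 h 9 min 31 s.
Timecode: 00:09:31:01.

00:09:31:01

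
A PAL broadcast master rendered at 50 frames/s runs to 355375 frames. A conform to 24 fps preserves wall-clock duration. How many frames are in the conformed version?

Target frames = source frames × (target rate / source rate) = 355375 × (24)/(50) = 355375 × 12/25 = 170580.

170580 frames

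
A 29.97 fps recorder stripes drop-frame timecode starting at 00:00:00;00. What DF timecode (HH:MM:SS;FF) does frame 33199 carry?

00:18:27;23

Ten DF minutes hold 17982 frames, so frame 33199 lies in block 1 (frames 17982–35963) with 15217 frames into that block.
The block's first minute is 1800 frames and the rest 1798 each; 15217 frames reaches minute 8, so 1 × 18 + 8 × 2 = 34 labels have been skipped so far.
Adding those back, label number 33199 + 34 = 33233 at 30 labels/s is 1107 s + 23 f = 0 h 18 min 27 s frame 23, i.e. 00:18:27;23.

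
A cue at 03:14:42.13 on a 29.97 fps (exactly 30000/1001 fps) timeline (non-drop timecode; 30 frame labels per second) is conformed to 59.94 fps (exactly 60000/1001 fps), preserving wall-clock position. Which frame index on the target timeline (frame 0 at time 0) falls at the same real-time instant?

frame 700946

Source frame index: (3×3600 + 14×60 + 42) × 30 + 13 = 350473.
Real time: 350473 / (30000/1001) = 350823473/30000 s.
Target frame: (350823473/30000) × (60000/1001) = 700946.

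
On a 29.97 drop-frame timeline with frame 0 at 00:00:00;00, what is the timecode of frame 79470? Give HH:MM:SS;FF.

00:44:11;20

Ten DF minutes hold 17982 frames, so frame 79470 lies in block 4 (frames 71928–89909) with 7542 frames into that block.
The block's first minute is 1800 frames and the rest 1798 each; 7542 frames reaches minute 4, so 4 × 18 + 4 × 2 = 80 labels have been skipped so far.
Adding those back, label number 79470 + 80 = 79550 at 30 labels/s is 2651 s + 20 f = 0 h 44 min 11 s frame 20, i.e. 00:44:11;20.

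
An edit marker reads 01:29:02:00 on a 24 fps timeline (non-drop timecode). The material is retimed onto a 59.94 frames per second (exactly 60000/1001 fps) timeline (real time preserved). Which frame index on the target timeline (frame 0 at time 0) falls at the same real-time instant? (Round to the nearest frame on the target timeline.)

frame 320200

Source frame index: (1×3600 + 29×60 + 2) × 24 + 0 = 128208.
Real time: 128208 / (24) = 5342 s.
Target frame: (5342) × (60000/1001) = 320520000/1001 ≈ 320199.800 → 320200.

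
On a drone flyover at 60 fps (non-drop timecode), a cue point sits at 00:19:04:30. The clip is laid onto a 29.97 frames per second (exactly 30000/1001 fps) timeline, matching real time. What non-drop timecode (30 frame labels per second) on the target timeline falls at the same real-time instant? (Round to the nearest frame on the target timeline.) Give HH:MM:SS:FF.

Source frame index: (0×3600 + 19×60 + 4) × 60 + 30 = 68670.
Real time: 68670 / (60) = 2289/2 s.
Target frame: (2289/2) × (30000/1001) = 4905000/143 ≈ 34300.699 → 34301.
At 30 labels/s: frame 34301 → 00:19:03:11.

00:19:03:11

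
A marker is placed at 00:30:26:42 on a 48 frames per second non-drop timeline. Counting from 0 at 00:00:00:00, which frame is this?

frame 87690

Total seconds to the label: (0 × 3600 + 30 × 60 + 26) = 1826.
Frame index = 1826 × 48 + 42 = 87690.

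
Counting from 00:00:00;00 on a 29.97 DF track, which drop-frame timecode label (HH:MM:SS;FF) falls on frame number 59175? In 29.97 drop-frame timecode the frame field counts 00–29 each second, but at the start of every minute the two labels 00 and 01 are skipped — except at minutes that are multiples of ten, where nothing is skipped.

Each 10-minute DF block holds 10 × 60 × 30 − 9 × 2 = 17982 frames. 59175 ÷ 17982 → 3 full blocks, remainder 5229.
Within the partial block the first minute is 1800 frames and each further minute 1798, so 2 further minute boundaries passed. Total skipped labels = 18 × 3 + 2 × 2 = 58.
Non-drop label index = 59175 + 58 = 59233; at 30 labels/s that is 00:32:54:13, i.e. DF 00:32:54;13.

00:32:54;13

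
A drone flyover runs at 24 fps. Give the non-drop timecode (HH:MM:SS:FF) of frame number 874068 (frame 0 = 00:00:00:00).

10:06:59:12

874068 ÷ 24 = 36419 full seconds, remainder 12 frames.
36419 s = 10 h 6 min 59 s.
Timecode: 10:06:59:12.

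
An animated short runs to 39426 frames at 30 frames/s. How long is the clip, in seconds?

Running time = 39426 / (30) = 1314.2 s.

1314.2 seconds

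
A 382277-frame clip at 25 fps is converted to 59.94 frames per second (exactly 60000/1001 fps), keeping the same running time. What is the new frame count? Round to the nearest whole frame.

916548 frames

Frames at target rate = 382277 × (60000/1001) / (25) = 131066400/143 ≈ 916548.252.
Nearest whole frame: 916548.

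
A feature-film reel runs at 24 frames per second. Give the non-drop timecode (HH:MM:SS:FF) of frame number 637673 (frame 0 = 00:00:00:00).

637673 ÷ 24 = 26569 full seconds, remainder 17 frames.
26569 s = 7 h 22 min 49 s.
Timecode: 07:22:49:17.

07:22:49:17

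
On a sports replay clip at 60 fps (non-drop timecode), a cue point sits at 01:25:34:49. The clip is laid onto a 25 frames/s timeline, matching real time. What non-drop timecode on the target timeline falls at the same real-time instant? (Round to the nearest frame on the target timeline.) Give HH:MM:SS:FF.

01:25:34:20

Source frame index: (1×3600 + 25×60 + 34) × 60 + 49 = 308089.
Real time: 308089 / (60) = 308089/60 s.
Target frame: (308089/60) × (25) = 1540445/12 ≈ 128370.417 → 128370.
At 25 labels/s: frame 128370 → 01:25:34:20.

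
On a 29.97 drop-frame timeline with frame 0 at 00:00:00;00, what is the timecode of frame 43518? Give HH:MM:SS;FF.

00:24:12;02

Each 10-minute DF block holds 10 × 60 × 30 − 9 × 2 = 17982 frames. 43518 ÷ 17982 → 2 full blocks, remainder 7554.
Within the partial block the first minute is 1800 frames and each further minute 1798, so 4 further minute boundaries passed. Total skipped labels = 18 × 2 + 2 × 4 = 44.
Non-drop label index = 43518 + 44 = 43562; at 30 labels/s that is 00:24:12:02, i.e. DF 00:24:12;02.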